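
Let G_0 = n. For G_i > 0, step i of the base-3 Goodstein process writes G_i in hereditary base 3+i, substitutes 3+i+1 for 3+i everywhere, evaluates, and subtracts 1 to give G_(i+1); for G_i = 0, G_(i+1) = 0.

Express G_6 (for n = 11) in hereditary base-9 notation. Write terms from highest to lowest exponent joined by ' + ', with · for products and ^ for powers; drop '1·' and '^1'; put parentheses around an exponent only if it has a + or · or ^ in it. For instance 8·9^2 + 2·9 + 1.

5·9 + 2

base 3: 11 = 3^2 + 2; at 4: 4^2 + 2 = 18; next = 17
base 4: 17 = 4^2 + 1; at 5: 5^2 + 1 = 26; next = 25
base 5: 25 = 5^2; at 6: 6^2 = 36; next = 35
base 6: 35 = 5·6 + 5; at 7: 5·7 + 5 = 40; next = 39
base 7: 39 = 5·7 + 4; at 8: 5·8 + 4 = 44; next = 43
base 8: 43 = 5·8 + 3; at 9: 5·9 + 3 = 48; next = 47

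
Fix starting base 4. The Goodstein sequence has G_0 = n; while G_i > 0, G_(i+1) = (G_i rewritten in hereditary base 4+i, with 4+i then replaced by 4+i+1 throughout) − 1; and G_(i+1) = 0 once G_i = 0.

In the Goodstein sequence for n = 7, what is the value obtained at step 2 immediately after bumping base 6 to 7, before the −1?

8

7 —HB4→ 4 + 3 —bump→ 5 + 3 = 8 —(−1)→ 7
7 —HB5→ 5 + 2 —bump→ 6 + 2 = 8 —(−1)→ 7
7 —HB6→ 6 + 1 —bump→ 7 + 1 = 8 —(−1)→ 7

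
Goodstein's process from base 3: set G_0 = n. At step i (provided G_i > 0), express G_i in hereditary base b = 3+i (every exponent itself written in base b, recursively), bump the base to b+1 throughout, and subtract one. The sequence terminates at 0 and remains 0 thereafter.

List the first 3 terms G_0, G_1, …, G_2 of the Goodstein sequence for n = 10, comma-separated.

10, 16, 24

i=0: 10 = 3^2 + 1 (b=3); 3→4: 4^2 + 1 = 17; 17−1 = 16
i=1: 16 = 4^2 (b=4); 4→5: 5^2 = 25; 25−1 = 24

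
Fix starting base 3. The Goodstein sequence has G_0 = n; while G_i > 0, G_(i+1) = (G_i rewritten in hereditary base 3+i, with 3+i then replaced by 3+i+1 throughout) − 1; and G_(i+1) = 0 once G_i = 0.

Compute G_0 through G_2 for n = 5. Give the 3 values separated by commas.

5, 5, 5

[0] 5 ≡ 3 + 2 (base 3). Lift 4: 6. −1: 5.
[1] 5 ≡ 4 + 1 (base 4). Lift 5: 6. −1: 5.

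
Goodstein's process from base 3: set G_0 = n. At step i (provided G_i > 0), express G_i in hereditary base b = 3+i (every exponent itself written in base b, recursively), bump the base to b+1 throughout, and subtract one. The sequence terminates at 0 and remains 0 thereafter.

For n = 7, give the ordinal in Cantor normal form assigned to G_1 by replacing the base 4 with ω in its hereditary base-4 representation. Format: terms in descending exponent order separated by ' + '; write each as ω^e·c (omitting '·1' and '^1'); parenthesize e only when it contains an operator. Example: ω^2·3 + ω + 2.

ω·2

[0] 7 ≡ 2·3 + 1 (base 3). Lift 4: 9. −1: 8.
[1] 8 ≡ 2·4 (base 4). Lift 5: 10. −1: 9.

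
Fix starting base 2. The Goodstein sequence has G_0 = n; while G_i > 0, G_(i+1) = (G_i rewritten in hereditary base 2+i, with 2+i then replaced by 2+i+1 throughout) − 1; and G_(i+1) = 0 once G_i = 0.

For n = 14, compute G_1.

110

step 0: 14 = 2^(2 + 1) + 2^2 + 2; sub 3 for 2: 3^(3 + 1) + 3^3 + 3; = 111; G_1 = 111−1 = 110
step 1: 110 = 3^(3 + 1) + 3^3 + 2; sub 4 for 3: 4^(4 + 1) + 4^4 + 2; = 1282; G_2 = 1282−1 = 1281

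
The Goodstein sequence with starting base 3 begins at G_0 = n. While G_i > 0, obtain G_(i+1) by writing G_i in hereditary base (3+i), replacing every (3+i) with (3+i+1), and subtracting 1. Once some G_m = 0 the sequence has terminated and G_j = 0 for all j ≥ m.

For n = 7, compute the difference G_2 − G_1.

1

(0) 7|_3 = 2·3 + 1 ↦ 2·4 + 1|_4 = 9 ⇒ 8
(1) 8|_4 = 2·4 ↦ 2·5|_5 = 10 ⇒ 9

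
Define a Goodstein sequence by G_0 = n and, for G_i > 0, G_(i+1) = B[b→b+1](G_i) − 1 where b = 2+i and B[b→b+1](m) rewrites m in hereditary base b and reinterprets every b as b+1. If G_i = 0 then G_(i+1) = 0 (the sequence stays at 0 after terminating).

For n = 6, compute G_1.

step 0: 6 = 2^2 + 2; sub 3 for 2: 3^3 + 3; = 30; G_1 = 30−1 = 29
step 1: 29 = 3^3 + 2; sub 4 for 3: 4^4 + 2; = 258; G_2 = 258−1 = 257

29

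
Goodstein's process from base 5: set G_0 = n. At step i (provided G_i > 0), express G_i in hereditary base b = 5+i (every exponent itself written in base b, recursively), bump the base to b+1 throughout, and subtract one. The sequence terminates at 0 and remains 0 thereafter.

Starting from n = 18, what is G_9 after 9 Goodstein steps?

31

step 0: 18 = 3·5 + 3; sub 6 for 5: 3·6 + 3; = 21; G_1 = 21−1 = 20
step 1: 20 = 3·6 + 2; sub 7 for 6: 3·7 + 2; = 23; G_2 = 23−1 = 22
step 2: 22 = 3·7 + 1; sub 8 for 7: 3·8 + 1; = 25; G_3 = 25−1 = 24
step 3: 24 = 3·8; sub 9 for 8: 3·9; = 27; G_4 = 27−1 = 26
step 4: 26 = 2·9 + 8; sub 10 for 9: 2·10 + 8; = 28; G_5 = 28−1 = 27
step 5: 27 = 2·10 + 7; sub 11 for 10: 2·11 + 7; = 29; G_6 = 29−1 = 28
step 6: 28 = 2·11 + 6; sub 12 for 11: 2·12 + 6; = 30; G_7 = 30−1 = 29
step 7: 29 = 2·12 + 5; sub 13 for 12: 2·13 + 5; = 31; G_8 = 31−1 = 30
step 8: 30 = 2·13 + 4; sub 14 for 13: 2·14 + 4; = 32; G_9 = 32−1 = 31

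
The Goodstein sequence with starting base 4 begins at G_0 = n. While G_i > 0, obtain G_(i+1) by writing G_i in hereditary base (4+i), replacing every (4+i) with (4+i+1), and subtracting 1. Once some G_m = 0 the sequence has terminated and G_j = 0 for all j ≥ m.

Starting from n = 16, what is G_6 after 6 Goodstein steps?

39

step 0: 16 = 4^2; sub 5 for 4: 5^2; = 25; G_1 = 25−1 = 24
step 1: 24 = 4·5 + 4; sub 6 for 5: 4·6 + 4; = 28; G_2 = 28−1 = 27
step 2: 27 = 4·6 + 3; sub 7 for 6: 4·7 + 3; = 31; G_3 = 31−1 = 30
step 3: 30 = 4·7 + 2; sub 8 for 7: 4·8 + 2; = 34; G_4 = 34−1 = 33
step 4: 33 = 4·8 + 1; sub 9 for 8: 4·9 + 1; = 37; G_5 = 37−1 = 36
step 5: 36 = 4·9; sub 10 for 9: 4·10; = 40; G_6 = 40−1 = 39
step 6: 39 = 3·10 + 9; sub 11 for 10: 3·11 + 9; = 42; G_7 = 42−1 = 41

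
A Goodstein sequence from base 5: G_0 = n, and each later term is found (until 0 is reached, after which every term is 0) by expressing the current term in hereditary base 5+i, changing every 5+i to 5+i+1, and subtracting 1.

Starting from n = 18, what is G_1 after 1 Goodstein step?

20

G_0 = 18. HB_5(18) = 3·5 + 3. Bump = 21. G_1 = 20.
G_1 = 20. HB_6(20) = 3·6 + 2. Bump = 23. G_2 = 22.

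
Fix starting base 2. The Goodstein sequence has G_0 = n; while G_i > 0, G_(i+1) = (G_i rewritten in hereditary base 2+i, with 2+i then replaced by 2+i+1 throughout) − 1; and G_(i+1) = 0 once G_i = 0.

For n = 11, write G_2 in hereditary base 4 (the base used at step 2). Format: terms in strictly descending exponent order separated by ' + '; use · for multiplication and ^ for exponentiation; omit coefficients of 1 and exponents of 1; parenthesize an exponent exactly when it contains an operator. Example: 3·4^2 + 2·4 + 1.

4^(4 + 1) + 3

step 0: 11 = 2^(2 + 1) + 2 + 1; sub 3 for 2: 3^(3 + 1) + 3 + 1; = 85; G_1 = 85−1 = 84
step 1: 84 = 3^(3 + 1) + 3; sub 4 for 3: 4^(4 + 1) + 4; = 1028; G_2 = 1028−1 = 1027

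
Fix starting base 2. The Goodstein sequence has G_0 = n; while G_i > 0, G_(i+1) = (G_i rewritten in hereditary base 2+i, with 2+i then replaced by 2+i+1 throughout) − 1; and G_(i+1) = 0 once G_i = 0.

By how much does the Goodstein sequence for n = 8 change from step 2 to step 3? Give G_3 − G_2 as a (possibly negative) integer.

8 —HB2→ 2^(2 + 1) —bump→ 3^(3 + 1) = 81 —(−1)→ 80
80 —HB3→ 2·3^3 + 2·3^2 + 2·3 + 2 —bump→ 2·4^4 + 2·4^2 + 2·4 + 2 = 554 —(−1)→ 553
553 —HB4→ 2·4^4 + 2·4^2 + 2·4 + 1 —bump→ 2·5^5 + 2·5^2 + 2·5 + 1 = 6311 —(−1)→ 6310

5757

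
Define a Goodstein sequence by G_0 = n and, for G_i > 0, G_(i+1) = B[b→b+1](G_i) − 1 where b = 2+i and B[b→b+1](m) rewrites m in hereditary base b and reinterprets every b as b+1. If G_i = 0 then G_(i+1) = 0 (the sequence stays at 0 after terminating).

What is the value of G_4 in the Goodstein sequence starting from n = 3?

G_0=3  [base 2] 2 + 1  →[2↦3]→  3 + 1 = 4  −1 ⇒ G_1=3
G_1=3  [base 3] 3  →[3↦4]→  4 = 4  −1 ⇒ G_2=3
G_2=3  [base 4] 3  →[4↦5]→  3 = 3  −1 ⇒ G_3=2
G_3=2  [base 5] 2  →[5↦6]→  2 = 2  −1 ⇒ G_4=1
G_4=1  [base 6] 1  →[6↦7]→  1 = 1  −1 ⇒ G_5=0

1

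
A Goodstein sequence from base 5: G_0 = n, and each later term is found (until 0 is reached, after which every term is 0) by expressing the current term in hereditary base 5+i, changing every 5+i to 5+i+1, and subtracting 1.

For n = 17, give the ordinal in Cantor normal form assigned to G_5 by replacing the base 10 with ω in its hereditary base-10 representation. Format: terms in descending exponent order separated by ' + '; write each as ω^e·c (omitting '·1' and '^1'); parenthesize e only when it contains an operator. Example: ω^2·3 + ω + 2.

G_0 = 17. HB_5(17) = 3·5 + 2. Bump = 20. G_1 = 19.
G_1 = 19. HB_6(19) = 3·6 + 1. Bump = 22. G_2 = 21.
G_2 = 21. HB_7(21) = 3·7. Bump = 24. G_3 = 23.
G_3 = 23. HB_8(23) = 2·8 + 7. Bump = 25. G_4 = 24.
G_4 = 24. HB_9(24) = 2·9 + 6. Bump = 26. G_5 = 25.
G_5 = 25. HB_10(25) = 2·10 + 5. Bump = 27. G_6 = 26.

ω·2 + 5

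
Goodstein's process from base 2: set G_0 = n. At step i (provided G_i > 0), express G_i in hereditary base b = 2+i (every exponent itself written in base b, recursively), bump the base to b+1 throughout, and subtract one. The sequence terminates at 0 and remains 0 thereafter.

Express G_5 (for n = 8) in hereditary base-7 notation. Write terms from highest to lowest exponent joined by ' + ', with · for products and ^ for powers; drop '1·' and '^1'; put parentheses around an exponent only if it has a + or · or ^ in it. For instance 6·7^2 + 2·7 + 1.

2·7^7 + 2·7^2 + 7 + 4

(0) 8|_2 = 2^(2 + 1) ↦ 3^(3 + 1)|_3 = 81 ⇒ 80
(1) 80|_3 = 2·3^3 + 2·3^2 + 2·3 + 2 ↦ 2·4^4 + 2·4^2 + 2·4 + 2|_4 = 554 ⇒ 553
(2) 553|_4 = 2·4^4 + 2·4^2 + 2·4 + 1 ↦ 2·5^5 + 2·5^2 + 2·5 + 1|_5 = 6311 ⇒ 6310
(3) 6310|_5 = 2·5^5 + 2·5^2 + 2·5 ↦ 2·6^6 + 2·6^2 + 2·6|_6 = 93396 ⇒ 93395
(4) 93395|_6 = 2·6^6 + 2·6^2 + 6 + 5 ↦ 2·7^7 + 2·7^2 + 7 + 5|_7 = 1647196 ⇒ 1647195
(5) 1647195|_7 = 2·7^7 + 2·7^2 + 7 + 4 ↦ 2·8^8 + 2·8^2 + 8 + 4|_8 = 33554572 ⇒ 33554571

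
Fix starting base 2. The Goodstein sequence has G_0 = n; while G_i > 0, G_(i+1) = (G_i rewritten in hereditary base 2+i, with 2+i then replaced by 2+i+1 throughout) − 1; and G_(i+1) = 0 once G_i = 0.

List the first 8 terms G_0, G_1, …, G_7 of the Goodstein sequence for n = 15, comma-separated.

G_0=15  [base 2] 2^(2 + 1) + 2^2 + 2 + 1  →[2↦3]→  3^(3 + 1) + 3^3 + 3 + 1 = 112  −1 ⇒ G_1=111
G_1=111  [base 3] 3^(3 + 1) + 3^3 + 3  →[3↦4]→  4^(4 + 1) + 4^4 + 4 = 1284  −1 ⇒ G_2=1283
G_2=1283  [base 4] 4^(4 + 1) + 4^4 + 3  →[4↦5]→  5^(5 + 1) + 5^5 + 3 = 18753  −1 ⇒ G_3=18752
G_3=18752  [base 5] 5^(5 + 1) + 5^5 + 2  →[5↦6]→  6^(6 + 1) + 6^6 + 2 = 326594  −1 ⇒ G_4=326593
G_4=326593  [base 6] 6^(6 + 1) + 6^6 + 1  →[6↦7]→  7^(7 + 1) + 7^7 + 1 = 6588345  −1 ⇒ G_5=6588344
G_5=6588344  [base 7] 7^(7 + 1) + 7^7  →[7↦8]→  8^(8 + 1) + 8^8 = 150994944  −1 ⇒ G_6=150994943
G_6=150994943  [base 8] 8^(8 + 1) + 7·8^7 + 7·8^6 + 7·8^5 + 7·8^4 + 7·8^3 + 7·8^2 + 7·8 + 7  →[8↦9]→  9^(9 + 1) + 7·9^7 + 7·9^6 + 7·9^5 + 7·9^4 + 7·9^3 + 7·9^2 + 7·9 + 7 = 3524450281  −1 ⇒ G_7=3524450280

15, 111, 1283, 18752, 326593, 6588344, 150994943, 3524450280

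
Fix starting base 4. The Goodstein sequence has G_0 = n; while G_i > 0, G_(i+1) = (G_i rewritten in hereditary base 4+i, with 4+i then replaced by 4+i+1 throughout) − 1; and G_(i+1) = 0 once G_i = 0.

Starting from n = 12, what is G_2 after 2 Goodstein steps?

15

G_0 = 12. HB_4(12) = 3·4. Bump = 15. G_1 = 14.
G_1 = 14. HB_5(14) = 2·5 + 4. Bump = 16. G_2 = 15.
G_2 = 15. HB_6(15) = 2·6 + 3. Bump = 17. G_3 = 16.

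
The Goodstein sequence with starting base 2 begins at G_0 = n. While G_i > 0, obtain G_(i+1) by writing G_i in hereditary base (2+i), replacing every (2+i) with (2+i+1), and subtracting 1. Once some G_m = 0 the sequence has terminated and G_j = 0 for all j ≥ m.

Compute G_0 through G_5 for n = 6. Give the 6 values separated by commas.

G_0=6  [base 2] 2^2 + 2  →[2↦3]→  3^3 + 3 = 30  −1 ⇒ G_1=29
G_1=29  [base 3] 3^3 + 2  →[3↦4]→  4^4 + 2 = 258  −1 ⇒ G_2=257
G_2=257  [base 4] 4^4 + 1  →[4↦5]→  5^5 + 1 = 3126  −1 ⇒ G_3=3125
G_3=3125  [base 5] 5^5  →[5↦6]→  6^6 = 46656  −1 ⇒ G_4=46655
G_4=46655  [base 6] 5·6^5 + 5·6^4 + 5·6^3 + 5·6^2 + 5·6 + 5  →[6↦7]→  5·7^5 + 5·7^4 + 5·7^3 + 5·7^2 + 5·7 + 5 = 98040  −1 ⇒ G_5=98039

6, 29, 257, 3125, 46655, 98039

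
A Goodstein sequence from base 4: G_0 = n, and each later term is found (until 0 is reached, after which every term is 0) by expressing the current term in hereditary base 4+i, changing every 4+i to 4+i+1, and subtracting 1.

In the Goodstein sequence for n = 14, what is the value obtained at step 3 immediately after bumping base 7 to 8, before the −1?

22

[0] 14 ≡ 3·4 + 2 (base 4). Lift 5: 17. −1: 16.
[1] 16 ≡ 3·5 + 1 (base 5). Lift 6: 19. −1: 18.
[2] 18 ≡ 3·6 (base 6). Lift 7: 21. −1: 20.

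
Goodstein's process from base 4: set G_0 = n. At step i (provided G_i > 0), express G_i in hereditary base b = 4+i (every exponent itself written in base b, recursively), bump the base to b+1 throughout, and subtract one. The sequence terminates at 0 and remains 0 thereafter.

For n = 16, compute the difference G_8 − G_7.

2

G_0 = 16. HB_4(16) = 4^2. Bump = 25. G_1 = 24.
G_1 = 24. HB_5(24) = 4·5 + 4. Bump = 28. G_2 = 27.
G_2 = 27. HB_6(27) = 4·6 + 3. Bump = 31. G_3 = 30.
G_3 = 30. HB_7(30) = 4·7 + 2. Bump = 34. G_4 = 33.
G_4 = 33. HB_8(33) = 4·8 + 1. Bump = 37. G_5 = 36.
G_5 = 36. HB_9(36) = 4·9. Bump = 40. G_6 = 39.
G_6 = 39. HB_10(39) = 3·10 + 9. Bump = 42. G_7 = 41.
G_7 = 41. HB_11(41) = 3·11 + 8. Bump = 44. G_8 = 43.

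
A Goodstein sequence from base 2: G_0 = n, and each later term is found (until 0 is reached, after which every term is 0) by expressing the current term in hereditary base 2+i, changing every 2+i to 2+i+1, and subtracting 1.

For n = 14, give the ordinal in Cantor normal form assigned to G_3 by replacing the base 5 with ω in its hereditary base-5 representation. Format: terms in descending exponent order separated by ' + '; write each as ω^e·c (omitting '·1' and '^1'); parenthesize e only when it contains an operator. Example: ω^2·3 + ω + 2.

14 —HB2→ 2^(2 + 1) + 2^2 + 2 —bump→ 3^(3 + 1) + 3^3 + 3 = 111 —(−1)→ 110
110 —HB3→ 3^(3 + 1) + 3^3 + 2 —bump→ 4^(4 + 1) + 4^4 + 2 = 1282 —(−1)→ 1281
1281 —HB4→ 4^(4 + 1) + 4^4 + 1 —bump→ 5^(5 + 1) + 5^5 + 1 = 18751 —(−1)→ 18750
18750 —HB5→ 5^(5 + 1) + 5^5 —bump→ 6^(6 + 1) + 6^6 = 326592 —(−1)→ 326591

ω^(ω + 1) + ω^ω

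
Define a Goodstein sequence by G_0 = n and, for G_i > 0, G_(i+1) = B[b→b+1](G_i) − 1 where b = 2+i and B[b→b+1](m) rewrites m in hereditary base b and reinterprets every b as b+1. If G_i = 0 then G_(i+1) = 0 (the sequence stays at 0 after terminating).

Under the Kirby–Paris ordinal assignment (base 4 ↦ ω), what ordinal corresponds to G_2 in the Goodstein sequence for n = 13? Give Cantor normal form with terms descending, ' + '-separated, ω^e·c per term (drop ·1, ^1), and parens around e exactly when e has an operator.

[0] 13 ≡ 2^(2 + 1) + 2^2 + 1 (base 2). Lift 3: 109. −1: 108.
[1] 108 ≡ 3^(3 + 1) + 3^3 (base 3). Lift 4: 1280. −1: 1279.
[2] 1279 ≡ 4^(4 + 1) + 3·4^3 + 3·4^2 + 3·4 + 3 (base 4). Lift 5: 16093. −1: 16092.

ω^(ω + 1) + ω^3·3 + ω^2·3 + ω·3 + 3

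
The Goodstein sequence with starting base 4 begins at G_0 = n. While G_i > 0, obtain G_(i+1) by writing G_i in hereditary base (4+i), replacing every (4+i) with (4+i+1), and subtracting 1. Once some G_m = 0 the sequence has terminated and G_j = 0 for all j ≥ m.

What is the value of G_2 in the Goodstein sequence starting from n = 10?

[0] 10 ≡ 2·4 + 2 (base 4). Lift 5: 12. −1: 11.
[1] 11 ≡ 2·5 + 1 (base 5). Lift 6: 13. −1: 12.
[2] 12 ≡ 2·6 (base 6). Lift 7: 14. −1: 13.

12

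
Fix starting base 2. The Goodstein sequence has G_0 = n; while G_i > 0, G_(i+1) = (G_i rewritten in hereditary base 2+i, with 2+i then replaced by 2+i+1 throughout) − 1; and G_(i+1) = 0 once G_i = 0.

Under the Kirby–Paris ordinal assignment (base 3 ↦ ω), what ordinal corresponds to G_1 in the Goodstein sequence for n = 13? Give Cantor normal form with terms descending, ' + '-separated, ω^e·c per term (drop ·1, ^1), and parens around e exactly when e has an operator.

(0) 13|_2 = 2^(2 + 1) + 2^2 + 1 ↦ 3^(3 + 1) + 3^3 + 1|_3 = 109 ⇒ 108
(1) 108|_3 = 3^(3 + 1) + 3^3 ↦ 4^(4 + 1) + 4^4|_4 = 1280 ⇒ 1279

ω^(ω + 1) + ω^ω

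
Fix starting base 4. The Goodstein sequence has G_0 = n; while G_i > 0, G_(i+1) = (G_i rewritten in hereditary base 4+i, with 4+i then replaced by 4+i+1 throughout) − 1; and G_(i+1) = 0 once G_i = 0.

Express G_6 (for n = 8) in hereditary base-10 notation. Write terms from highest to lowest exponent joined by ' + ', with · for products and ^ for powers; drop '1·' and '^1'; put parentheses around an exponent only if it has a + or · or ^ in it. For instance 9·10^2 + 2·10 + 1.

9

base 4: 8 = 2·4; at 5: 2·5 = 10; next = 9
base 5: 9 = 5 + 4; at 6: 6 + 4 = 10; next = 9
base 6: 9 = 6 + 3; at 7: 7 + 3 = 10; next = 9
base 7: 9 = 7 + 2; at 8: 8 + 2 = 10; next = 9
base 8: 9 = 8 + 1; at 9: 9 + 1 = 10; next = 9
base 9: 9 = 9; at 10: 10 = 10; next = 9
base 10: 9 = 9; at 11: 9 = 9; next = 8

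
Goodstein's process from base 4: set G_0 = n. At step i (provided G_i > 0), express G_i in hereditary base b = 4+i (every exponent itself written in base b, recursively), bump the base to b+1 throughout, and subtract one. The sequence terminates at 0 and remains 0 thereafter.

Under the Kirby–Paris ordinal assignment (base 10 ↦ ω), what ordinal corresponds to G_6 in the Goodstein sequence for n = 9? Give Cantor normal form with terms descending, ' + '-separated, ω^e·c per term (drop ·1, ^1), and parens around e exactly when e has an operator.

ω + 1

G_0 = 9. HB_4(9) = 2·4 + 1. Bump = 11. G_1 = 10.
G_1 = 10. HB_5(10) = 2·5. Bump = 12. G_2 = 11.
G_2 = 11. HB_6(11) = 6 + 5. Bump = 12. G_3 = 11.
G_3 = 11. HB_7(11) = 7 + 4. Bump = 12. G_4 = 11.
G_4 = 11. HB_8(11) = 8 + 3. Bump = 12. G_5 = 11.
G_5 = 11. HB_9(11) = 9 + 2. Bump = 12. G_6 = 11.
G_6 = 11. HB_10(11) = 10 + 1. Bump = 12. G_7 = 11.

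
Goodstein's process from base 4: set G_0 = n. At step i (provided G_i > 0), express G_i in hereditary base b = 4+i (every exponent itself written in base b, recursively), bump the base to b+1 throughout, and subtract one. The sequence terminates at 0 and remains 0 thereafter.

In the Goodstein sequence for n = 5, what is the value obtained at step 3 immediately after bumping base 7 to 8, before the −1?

4

step 0: 5 = 4 + 1; sub 5 for 4: 5 + 1; = 6; G_1 = 6−1 = 5
step 1: 5 = 5; sub 6 for 5: 6; = 6; G_2 = 6−1 = 5
step 2: 5 = 5; sub 7 for 6: 5; = 5; G_3 = 5−1 = 4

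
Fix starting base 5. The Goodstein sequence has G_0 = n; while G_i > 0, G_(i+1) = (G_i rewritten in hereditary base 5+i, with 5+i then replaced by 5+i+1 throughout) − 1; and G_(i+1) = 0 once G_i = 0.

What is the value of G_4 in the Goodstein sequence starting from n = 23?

23 —HB5→ 4·5 + 3 —bump→ 4·6 + 3 = 27 —(−1)→ 26
26 —HB6→ 4·6 + 2 —bump→ 4·7 + 2 = 30 —(−1)→ 29
29 —HB7→ 4·7 + 1 —bump→ 4·8 + 1 = 33 —(−1)→ 32
32 —HB8→ 4·8 —bump→ 4·9 = 36 —(−1)→ 35
35 —HB9→ 3·9 + 8 —bump→ 3·10 + 8 = 38 —(−1)→ 37

35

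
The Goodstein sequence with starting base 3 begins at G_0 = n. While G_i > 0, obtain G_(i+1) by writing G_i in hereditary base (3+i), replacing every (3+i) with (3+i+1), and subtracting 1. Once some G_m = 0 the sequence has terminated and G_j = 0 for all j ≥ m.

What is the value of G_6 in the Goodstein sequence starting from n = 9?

[0] 9 ≡ 3^2 (base 3). Lift 4: 16. −1: 15.
[1] 15 ≡ 3·4 + 3 (base 4). Lift 5: 18. −1: 17.
[2] 17 ≡ 3·5 + 2 (base 5). Lift 6: 20. −1: 19.
[3] 19 ≡ 3·6 + 1 (base 6). Lift 7: 22. −1: 21.
[4] 21 ≡ 3·7 (base 7). Lift 8: 24. −1: 23.
[5] 23 ≡ 2·8 + 7 (base 8). Lift 9: 25. −1: 24.

24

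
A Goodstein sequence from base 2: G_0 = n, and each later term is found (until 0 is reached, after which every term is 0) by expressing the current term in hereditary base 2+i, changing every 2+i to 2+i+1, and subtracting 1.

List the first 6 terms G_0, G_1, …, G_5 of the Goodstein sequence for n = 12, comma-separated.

12, 107, 1065, 15685, 280019, 5764910

G_0 = 12. HB_2(12) = 2^(2 + 1) + 2^2. Bump = 108. G_1 = 107.
G_1 = 107. HB_3(107) = 3^(3 + 1) + 2·3^2 + 2·3 + 2. Bump = 1066. G_2 = 1065.
G_2 = 1065. HB_4(1065) = 4^(4 + 1) + 2·4^2 + 2·4 + 1. Bump = 15686. G_3 = 15685.
G_3 = 15685. HB_5(15685) = 5^(5 + 1) + 2·5^2 + 2·5. Bump = 280020. G_4 = 280019.
G_4 = 280019. HB_6(280019) = 6^(6 + 1) + 2·6^2 + 6 + 5. Bump = 5764911. G_5 = 5764910.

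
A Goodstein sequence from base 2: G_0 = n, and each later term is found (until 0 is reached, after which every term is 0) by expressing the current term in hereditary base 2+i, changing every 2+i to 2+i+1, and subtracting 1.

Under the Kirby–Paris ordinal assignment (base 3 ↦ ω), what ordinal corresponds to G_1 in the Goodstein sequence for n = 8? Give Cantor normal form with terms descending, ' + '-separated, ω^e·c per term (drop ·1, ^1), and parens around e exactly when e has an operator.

[0] 8 ≡ 2^(2 + 1) (base 2). Lift 3: 81. −1: 80.
[1] 80 ≡ 2·3^3 + 2·3^2 + 2·3 + 2 (base 3). Lift 4: 554. −1: 553.

ω^ω·2 + ω^2·2 + ω·2 + 2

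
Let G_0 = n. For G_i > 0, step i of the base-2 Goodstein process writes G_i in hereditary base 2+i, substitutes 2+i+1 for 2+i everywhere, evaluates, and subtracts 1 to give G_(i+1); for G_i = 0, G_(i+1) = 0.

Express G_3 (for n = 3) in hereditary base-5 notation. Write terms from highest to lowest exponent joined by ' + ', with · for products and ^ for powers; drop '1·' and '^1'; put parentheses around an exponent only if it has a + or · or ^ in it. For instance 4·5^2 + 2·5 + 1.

2

3 —HB2→ 2 + 1 —bump→ 3 + 1 = 4 —(−1)→ 3
3 —HB3→ 3 —bump→ 4 = 4 —(−1)→ 3
3 —HB4→ 3 —bump→ 3 = 3 —(−1)→ 2
2 —HB5→ 2 —bump→ 2 = 2 —(−1)→ 1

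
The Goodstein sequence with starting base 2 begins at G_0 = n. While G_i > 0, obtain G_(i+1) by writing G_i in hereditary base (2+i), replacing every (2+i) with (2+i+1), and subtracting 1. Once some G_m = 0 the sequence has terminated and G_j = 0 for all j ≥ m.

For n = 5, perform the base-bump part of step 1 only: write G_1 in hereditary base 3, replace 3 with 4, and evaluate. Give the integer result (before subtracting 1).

256

base 2: 5 = 2^2 + 1; at 3: 3^3 + 1 = 28; next = 27
base 3: 27 = 3^3; at 4: 4^4 = 256; next = 255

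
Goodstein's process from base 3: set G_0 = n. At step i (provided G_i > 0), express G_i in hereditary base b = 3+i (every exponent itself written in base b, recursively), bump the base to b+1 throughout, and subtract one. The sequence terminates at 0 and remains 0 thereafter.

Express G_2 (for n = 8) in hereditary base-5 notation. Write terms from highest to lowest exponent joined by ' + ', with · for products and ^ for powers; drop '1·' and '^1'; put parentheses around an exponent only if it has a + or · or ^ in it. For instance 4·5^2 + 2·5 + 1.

2·5

step 0: 8 = 2·3 + 2; sub 4 for 3: 2·4 + 2; = 10; G_1 = 10−1 = 9
step 1: 9 = 2·4 + 1; sub 5 for 4: 2·5 + 1; = 11; G_2 = 11−1 = 10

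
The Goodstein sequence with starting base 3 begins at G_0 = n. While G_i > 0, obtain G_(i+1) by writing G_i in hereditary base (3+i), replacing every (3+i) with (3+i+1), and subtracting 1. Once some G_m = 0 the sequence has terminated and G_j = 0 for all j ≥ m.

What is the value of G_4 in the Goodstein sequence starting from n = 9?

21

G_0 = 9. HB_3(9) = 3^2. Bump = 16. G_1 = 15.
G_1 = 15. HB_4(15) = 3·4 + 3. Bump = 18. G_2 = 17.
G_2 = 17. HB_5(17) = 3·5 + 2. Bump = 20. G_3 = 19.
G_3 = 19. HB_6(19) = 3·6 + 1. Bump = 22. G_4 = 21.
G_4 = 21. HB_7(21) = 3·7. Bump = 24. G_5 = 23.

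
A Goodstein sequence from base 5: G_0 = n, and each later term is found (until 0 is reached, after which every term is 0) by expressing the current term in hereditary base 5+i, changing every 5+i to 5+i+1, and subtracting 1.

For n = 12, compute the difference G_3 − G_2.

1

G_0 = 12. HB_5(12) = 2·5 + 2. Bump = 14. G_1 = 13.
G_1 = 13. HB_6(13) = 2·6 + 1. Bump = 15. G_2 = 14.
G_2 = 14. HB_7(14) = 2·7. Bump = 16. G_3 = 15.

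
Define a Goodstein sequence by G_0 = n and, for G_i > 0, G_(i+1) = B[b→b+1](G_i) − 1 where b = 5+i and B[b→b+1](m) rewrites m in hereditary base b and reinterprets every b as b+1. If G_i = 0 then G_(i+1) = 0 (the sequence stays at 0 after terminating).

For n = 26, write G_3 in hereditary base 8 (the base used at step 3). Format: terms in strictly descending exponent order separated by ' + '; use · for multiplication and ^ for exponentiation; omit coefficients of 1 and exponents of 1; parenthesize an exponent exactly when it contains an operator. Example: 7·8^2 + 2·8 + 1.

6·8 + 5

base 5: 26 = 5^2 + 1; at 6: 6^2 + 1 = 37; next = 36
base 6: 36 = 6^2; at 7: 7^2 = 49; next = 48
base 7: 48 = 6·7 + 6; at 8: 6·8 + 6 = 54; next = 53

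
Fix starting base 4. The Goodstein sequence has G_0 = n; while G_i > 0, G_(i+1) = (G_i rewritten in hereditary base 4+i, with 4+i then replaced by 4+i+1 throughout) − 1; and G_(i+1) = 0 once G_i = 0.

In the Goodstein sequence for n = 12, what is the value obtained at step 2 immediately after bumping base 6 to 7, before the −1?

i=0: 12 = 3·4 (b=4); 4→5: 3·5 = 15; 15−1 = 14
i=1: 14 = 2·5 + 4 (b=5); 5→6: 2·6 + 4 = 16; 16−1 = 15

17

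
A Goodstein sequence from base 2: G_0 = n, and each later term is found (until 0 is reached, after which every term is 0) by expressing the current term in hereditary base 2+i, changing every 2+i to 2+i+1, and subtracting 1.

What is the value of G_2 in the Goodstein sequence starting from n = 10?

1025

base 2: 10 = 2^(2 + 1) + 2; at 3: 3^(3 + 1) + 3 = 84; next = 83
base 3: 83 = 3^(3 + 1) + 2; at 4: 4^(4 + 1) + 2 = 1026; next = 1025
base 4: 1025 = 4^(4 + 1) + 1; at 5: 5^(5 + 1) + 1 = 15626; next = 15625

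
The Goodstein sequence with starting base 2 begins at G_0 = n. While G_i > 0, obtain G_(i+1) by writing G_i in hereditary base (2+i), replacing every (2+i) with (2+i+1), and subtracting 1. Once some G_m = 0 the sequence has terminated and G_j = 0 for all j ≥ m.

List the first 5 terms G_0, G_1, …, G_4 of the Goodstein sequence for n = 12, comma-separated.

12 —HB2→ 2^(2 + 1) + 2^2 —bump→ 3^(3 + 1) + 3^3 = 108 —(−1)→ 107
107 —HB3→ 3^(3 + 1) + 2·3^2 + 2·3 + 2 —bump→ 4^(4 + 1) + 2·4^2 + 2·4 + 2 = 1066 —(−1)→ 1065
1065 —HB4→ 4^(4 + 1) + 2·4^2 + 2·4 + 1 —bump→ 5^(5 + 1) + 2·5^2 + 2·5 + 1 = 15686 —(−1)→ 15685
15685 —HB5→ 5^(5 + 1) + 2·5^2 + 2·5 —bump→ 6^(6 + 1) + 2·6^2 + 2·6 = 280020 —(−1)→ 280019

12, 107, 1065, 15685, 280019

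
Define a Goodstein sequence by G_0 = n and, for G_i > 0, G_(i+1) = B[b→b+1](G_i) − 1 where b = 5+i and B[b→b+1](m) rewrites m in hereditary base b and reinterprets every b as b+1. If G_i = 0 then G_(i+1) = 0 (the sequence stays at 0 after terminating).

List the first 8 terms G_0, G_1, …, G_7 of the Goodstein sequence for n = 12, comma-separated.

i=0: 12 = 2·5 + 2 (b=5); 5→6: 2·6 + 2 = 14; 14−1 = 13
i=1: 13 = 2·6 + 1 (b=6); 6→7: 2·7 + 1 = 15; 15−1 = 14
i=2: 14 = 2·7 (b=7); 7→8: 2·8 = 16; 16−1 = 15
i=3: 15 = 8 + 7 (b=8); 8→9: 9 + 7 = 16; 16−1 = 15
i=4: 15 = 9 + 6 (b=9); 9→10: 10 + 6 = 16; 16−1 = 15
i=5: 15 = 10 + 5 (b=10); 10→11: 11 + 5 = 16; 16−1 = 15
i=6: 15 = 11 + 4 (b=11); 11→12: 12 + 4 = 16; 16−1 = 15

12, 13, 14, 15, 15, 15, 15, 15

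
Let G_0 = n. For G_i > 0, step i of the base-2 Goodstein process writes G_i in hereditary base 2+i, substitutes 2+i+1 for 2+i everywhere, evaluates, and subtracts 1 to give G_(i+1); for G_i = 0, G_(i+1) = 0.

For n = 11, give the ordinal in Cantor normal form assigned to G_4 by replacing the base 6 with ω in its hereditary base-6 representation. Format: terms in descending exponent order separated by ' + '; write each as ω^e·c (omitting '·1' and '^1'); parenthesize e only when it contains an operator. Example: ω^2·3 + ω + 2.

ω^(ω + 1) + 1

base 2: 11 = 2^(2 + 1) + 2 + 1; at 3: 3^(3 + 1) + 3 + 1 = 85; next = 84
base 3: 84 = 3^(3 + 1) + 3; at 4: 4^(4 + 1) + 4 = 1028; next = 1027
base 4: 1027 = 4^(4 + 1) + 3; at 5: 5^(5 + 1) + 3 = 15628; next = 15627
base 5: 15627 = 5^(5 + 1) + 2; at 6: 6^(6 + 1) + 2 = 279938; next = 279937
base 6: 279937 = 6^(6 + 1) + 1; at 7: 7^(7 + 1) + 1 = 5764802; next = 5764801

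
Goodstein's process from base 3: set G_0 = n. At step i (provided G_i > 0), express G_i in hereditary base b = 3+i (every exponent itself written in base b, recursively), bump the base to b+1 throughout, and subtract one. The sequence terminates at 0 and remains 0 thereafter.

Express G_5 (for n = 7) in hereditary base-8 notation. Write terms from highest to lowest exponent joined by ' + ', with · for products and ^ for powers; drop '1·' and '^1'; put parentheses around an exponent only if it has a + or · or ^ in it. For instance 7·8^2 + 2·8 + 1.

7 —HB3→ 2·3 + 1 —bump→ 2·4 + 1 = 9 —(−1)→ 8
8 —HB4→ 2·4 —bump→ 2·5 = 10 —(−1)→ 9
9 —HB5→ 5 + 4 —bump→ 6 + 4 = 10 —(−1)→ 9
9 —HB6→ 6 + 3 —bump→ 7 + 3 = 10 —(−1)→ 9
9 —HB7→ 7 + 2 —bump→ 8 + 2 = 10 —(−1)→ 9

8 + 1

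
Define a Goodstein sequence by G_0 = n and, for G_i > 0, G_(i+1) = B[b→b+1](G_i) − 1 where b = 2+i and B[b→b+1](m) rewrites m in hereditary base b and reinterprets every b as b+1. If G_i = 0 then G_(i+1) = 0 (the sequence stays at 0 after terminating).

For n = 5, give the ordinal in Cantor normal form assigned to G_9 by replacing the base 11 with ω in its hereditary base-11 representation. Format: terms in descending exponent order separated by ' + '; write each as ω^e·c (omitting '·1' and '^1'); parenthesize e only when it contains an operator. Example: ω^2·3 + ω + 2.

ω^3·3 + ω^2·3 + ω·2 + 4

i=0: 5 = 2^2 + 1 (b=2); 2→3: 3^3 + 1 = 28; 28−1 = 27
i=1: 27 = 3^3 (b=3); 3→4: 4^4 = 256; 256−1 = 255
i=2: 255 = 3·4^3 + 3·4^2 + 3·4 + 3 (b=4); 4→5: 3·5^3 + 3·5^2 + 3·5 + 3 = 468; 468−1 = 467
i=3: 467 = 3·5^3 + 3·5^2 + 3·5 + 2 (b=5); 5→6: 3·6^3 + 3·6^2 + 3·6 + 2 = 776; 776−1 = 775
i=4: 775 = 3·6^3 + 3·6^2 + 3·6 + 1 (b=6); 6→7: 3·7^3 + 3·7^2 + 3·7 + 1 = 1198; 1198−1 = 1197
i=5: 1197 = 3·7^3 + 3·7^2 + 3·7 (b=7); 7→8: 3·8^3 + 3·8^2 + 3·8 = 1752; 1752−1 = 1751
i=6: 1751 = 3·8^3 + 3·8^2 + 2·8 + 7 (b=8); 8→9: 3·9^3 + 3·9^2 + 2·9 + 7 = 2455; 2455−1 = 2454
i=7: 2454 = 3·9^3 + 3·9^2 + 2·9 + 6 (b=9); 9→10: 3·10^3 + 3·10^2 + 2·10 + 6 = 3326; 3326−1 = 3325
i=8: 3325 = 3·10^3 + 3·10^2 + 2·10 + 5 (b=10); 10→11: 3·11^3 + 3·11^2 + 2·11 + 5 = 4383; 4383−1 = 4382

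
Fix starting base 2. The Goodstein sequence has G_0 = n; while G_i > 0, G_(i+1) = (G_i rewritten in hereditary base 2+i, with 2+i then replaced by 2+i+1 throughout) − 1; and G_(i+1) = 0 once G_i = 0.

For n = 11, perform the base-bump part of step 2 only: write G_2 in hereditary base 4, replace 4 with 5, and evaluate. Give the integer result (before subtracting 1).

[0] 11 ≡ 2^(2 + 1) + 2 + 1 (base 2). Lift 3: 85. −1: 84.
[1] 84 ≡ 3^(3 + 1) + 3 (base 3). Lift 4: 1028. −1: 1027.

15628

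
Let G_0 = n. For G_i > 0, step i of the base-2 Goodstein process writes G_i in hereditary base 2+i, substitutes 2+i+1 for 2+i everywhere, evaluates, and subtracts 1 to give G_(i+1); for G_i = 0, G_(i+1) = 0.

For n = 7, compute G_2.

259

i=0: 7 = 2^2 + 2 + 1 (b=2); 2→3: 3^3 + 3 + 1 = 31; 31−1 = 30
i=1: 30 = 3^3 + 3 (b=3); 3→4: 4^4 + 4 = 260; 260−1 = 259
i=2: 259 = 4^4 + 3 (b=4); 4→5: 5^5 + 3 = 3128; 3128−1 = 3127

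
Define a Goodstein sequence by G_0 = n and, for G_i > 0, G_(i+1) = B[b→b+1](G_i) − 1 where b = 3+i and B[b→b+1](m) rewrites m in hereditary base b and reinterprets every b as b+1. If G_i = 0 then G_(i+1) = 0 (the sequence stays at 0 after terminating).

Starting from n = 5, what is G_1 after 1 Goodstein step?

5

G_0=5  [base 3] 3 + 2  →[3↦4]→  4 + 2 = 6  −1 ⇒ G_1=5
G_1=5  [base 4] 4 + 1  →[4↦5]→  5 + 1 = 6  −1 ⇒ G_2=5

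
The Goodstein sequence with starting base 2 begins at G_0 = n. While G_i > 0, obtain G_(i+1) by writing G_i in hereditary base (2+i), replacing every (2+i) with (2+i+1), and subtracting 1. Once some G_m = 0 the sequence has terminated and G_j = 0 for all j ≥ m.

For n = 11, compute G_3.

G_0=11  [base 2] 2^(2 + 1) + 2 + 1  →[2↦3]→  3^(3 + 1) + 3 + 1 = 85  −1 ⇒ G_1=84
G_1=84  [base 3] 3^(3 + 1) + 3  →[3↦4]→  4^(4 + 1) + 4 = 1028  −1 ⇒ G_2=1027
G_2=1027  [base 4] 4^(4 + 1) + 3  →[4↦5]→  5^(5 + 1) + 3 = 15628  −1 ⇒ G_3=15627
G_3=15627  [base 5] 5^(5 + 1) + 2  →[5↦6]→  6^(6 + 1) + 2 = 279938  −1 ⇒ G_4=279937

15627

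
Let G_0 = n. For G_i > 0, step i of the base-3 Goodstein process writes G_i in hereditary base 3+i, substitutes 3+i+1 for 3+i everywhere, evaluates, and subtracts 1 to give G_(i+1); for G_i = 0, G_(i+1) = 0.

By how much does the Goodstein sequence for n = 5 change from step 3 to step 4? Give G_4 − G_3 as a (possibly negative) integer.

-1

step 0: 5 = 3 + 2; sub 4 for 3: 4 + 2; = 6; G_1 = 6−1 = 5
step 1: 5 = 4 + 1; sub 5 for 4: 5 + 1; = 6; G_2 = 6−1 = 5
step 2: 5 = 5; sub 6 for 5: 6; = 6; G_3 = 6−1 = 5
step 3: 5 = 5; sub 7 for 6: 5; = 5; G_4 = 5−1 = 4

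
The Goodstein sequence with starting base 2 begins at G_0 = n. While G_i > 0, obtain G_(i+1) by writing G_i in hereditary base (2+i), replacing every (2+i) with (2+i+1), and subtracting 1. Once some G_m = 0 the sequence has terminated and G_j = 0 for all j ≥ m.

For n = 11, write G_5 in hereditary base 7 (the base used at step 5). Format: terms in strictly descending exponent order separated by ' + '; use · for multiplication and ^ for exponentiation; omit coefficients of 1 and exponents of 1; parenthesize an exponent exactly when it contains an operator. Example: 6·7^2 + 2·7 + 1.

(0) 11|_2 = 2^(2 + 1) + 2 + 1 ↦ 3^(3 + 1) + 3 + 1|_3 = 85 ⇒ 84
(1) 84|_3 = 3^(3 + 1) + 3 ↦ 4^(4 + 1) + 4|_4 = 1028 ⇒ 1027
(2) 1027|_4 = 4^(4 + 1) + 3 ↦ 5^(5 + 1) + 3|_5 = 15628 ⇒ 15627
(3) 15627|_5 = 5^(5 + 1) + 2 ↦ 6^(6 + 1) + 2|_6 = 279938 ⇒ 279937
(4) 279937|_6 = 6^(6 + 1) + 1 ↦ 7^(7 + 1) + 1|_7 = 5764802 ⇒ 5764801
(5) 5764801|_7 = 7^(7 + 1) ↦ 8^(8 + 1)|_8 = 134217728 ⇒ 134217727

7^(7 + 1)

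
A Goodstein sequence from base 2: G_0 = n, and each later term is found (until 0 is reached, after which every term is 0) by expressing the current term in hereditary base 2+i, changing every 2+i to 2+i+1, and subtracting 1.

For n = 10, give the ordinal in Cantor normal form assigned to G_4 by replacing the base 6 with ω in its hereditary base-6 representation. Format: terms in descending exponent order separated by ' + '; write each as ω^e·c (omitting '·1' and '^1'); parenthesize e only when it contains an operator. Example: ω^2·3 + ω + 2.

G_0=10  [base 2] 2^(2 + 1) + 2  →[2↦3]→  3^(3 + 1) + 3 = 84  −1 ⇒ G_1=83
G_1=83  [base 3] 3^(3 + 1) + 2  →[3↦4]→  4^(4 + 1) + 2 = 1026  −1 ⇒ G_2=1025
G_2=1025  [base 4] 4^(4 + 1) + 1  →[4↦5]→  5^(5 + 1) + 1 = 15626  −1 ⇒ G_3=15625
G_3=15625  [base 5] 5^(5 + 1)  →[5↦6]→  6^(6 + 1) = 279936  −1 ⇒ G_4=279935
G_4=279935  [base 6] 5·6^6 + 5·6^5 + 5·6^4 + 5·6^3 + 5·6^2 + 5·6 + 5  →[6↦7]→  5·7^7 + 5·7^5 + 5·7^4 + 5·7^3 + 5·7^2 + 5·7 + 5 = 4215755  −1 ⇒ G_5=4215754

ω^ω·5 + ω^5·5 + ω^4·5 + ω^3·5 + ω^2·5 + ω·5 + 5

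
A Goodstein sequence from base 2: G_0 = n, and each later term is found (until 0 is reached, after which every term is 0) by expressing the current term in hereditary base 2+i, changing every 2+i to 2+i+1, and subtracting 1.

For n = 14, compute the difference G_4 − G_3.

307841

14 —HB2→ 2^(2 + 1) + 2^2 + 2 —bump→ 3^(3 + 1) + 3^3 + 3 = 111 —(−1)→ 110
110 —HB3→ 3^(3 + 1) + 3^3 + 2 —bump→ 4^(4 + 1) + 4^4 + 2 = 1282 —(−1)→ 1281
1281 —HB4→ 4^(4 + 1) + 4^4 + 1 —bump→ 5^(5 + 1) + 5^5 + 1 = 18751 —(−1)→ 18750
18750 —HB5→ 5^(5 + 1) + 5^5 —bump→ 6^(6 + 1) + 6^6 = 326592 —(−1)→ 326591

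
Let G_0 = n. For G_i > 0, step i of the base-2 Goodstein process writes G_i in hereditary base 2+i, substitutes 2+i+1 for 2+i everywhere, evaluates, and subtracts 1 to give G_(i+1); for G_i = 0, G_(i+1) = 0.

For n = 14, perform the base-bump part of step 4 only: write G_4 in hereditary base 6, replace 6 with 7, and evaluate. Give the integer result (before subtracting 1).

5862841

14 —HB2→ 2^(2 + 1) + 2^2 + 2 —bump→ 3^(3 + 1) + 3^3 + 3 = 111 —(−1)→ 110
110 —HB3→ 3^(3 + 1) + 3^3 + 2 —bump→ 4^(4 + 1) + 4^4 + 2 = 1282 —(−1)→ 1281
1281 —HB4→ 4^(4 + 1) + 4^4 + 1 —bump→ 5^(5 + 1) + 5^5 + 1 = 18751 —(−1)→ 18750
18750 —HB5→ 5^(5 + 1) + 5^5 —bump→ 6^(6 + 1) + 6^6 = 326592 —(−1)→ 326591
326591 —HB6→ 6^(6 + 1) + 5·6^5 + 5·6^4 + 5·6^3 + 5·6^2 + 5·6 + 5 —bump→ 7^(7 + 1) + 5·7^5 + 5·7^4 + 5·7^3 + 5·7^2 + 5·7 + 5 = 5862841 —(−1)→ 5862840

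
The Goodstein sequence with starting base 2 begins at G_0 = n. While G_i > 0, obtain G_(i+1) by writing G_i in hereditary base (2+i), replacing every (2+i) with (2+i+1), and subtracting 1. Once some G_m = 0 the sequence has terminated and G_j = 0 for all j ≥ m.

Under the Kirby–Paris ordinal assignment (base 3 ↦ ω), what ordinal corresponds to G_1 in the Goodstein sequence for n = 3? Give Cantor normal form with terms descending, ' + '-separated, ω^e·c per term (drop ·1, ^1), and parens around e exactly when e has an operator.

ω

base 2: 3 = 2 + 1; at 3: 3 + 1 = 4; next = 3
base 3: 3 = 3; at 4: 4 = 4; next = 3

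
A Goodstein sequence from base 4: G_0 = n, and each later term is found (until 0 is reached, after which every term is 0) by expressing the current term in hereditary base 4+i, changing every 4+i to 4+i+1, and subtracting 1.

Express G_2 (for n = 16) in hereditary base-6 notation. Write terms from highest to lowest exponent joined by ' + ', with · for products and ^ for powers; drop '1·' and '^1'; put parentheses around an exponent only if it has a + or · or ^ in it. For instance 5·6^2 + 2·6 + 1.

16 —HB4→ 4^2 —bump→ 5^2 = 25 —(−1)→ 24
24 —HB5→ 4·5 + 4 —bump→ 4·6 + 4 = 28 —(−1)→ 27
27 —HB6→ 4·6 + 3 —bump→ 4·7 + 3 = 31 —(−1)→ 30

4·6 + 3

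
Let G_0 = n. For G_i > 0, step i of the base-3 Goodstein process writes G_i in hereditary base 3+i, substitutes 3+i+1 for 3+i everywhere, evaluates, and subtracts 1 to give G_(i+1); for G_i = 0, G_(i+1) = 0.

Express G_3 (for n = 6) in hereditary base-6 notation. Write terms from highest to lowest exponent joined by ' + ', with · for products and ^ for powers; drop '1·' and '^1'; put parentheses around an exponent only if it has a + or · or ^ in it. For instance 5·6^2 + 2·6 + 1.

6 + 1

[0] 6 ≡ 2·3 (base 3). Lift 4: 8. −1: 7.
[1] 7 ≡ 4 + 3 (base 4). Lift 5: 8. −1: 7.
[2] 7 ≡ 5 + 2 (base 5). Lift 6: 8. −1: 7.
[3] 7 ≡ 6 + 1 (base 6). Lift 7: 8. −1: 7.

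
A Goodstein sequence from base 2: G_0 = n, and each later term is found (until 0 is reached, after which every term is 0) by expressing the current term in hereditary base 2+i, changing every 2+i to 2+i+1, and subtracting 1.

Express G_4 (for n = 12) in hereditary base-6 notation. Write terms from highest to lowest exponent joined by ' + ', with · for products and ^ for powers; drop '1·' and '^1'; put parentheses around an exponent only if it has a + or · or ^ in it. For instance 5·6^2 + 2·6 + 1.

i=0: 12 = 2^(2 + 1) + 2^2 (b=2); 2→3: 3^(3 + 1) + 3^3 = 108; 108−1 = 107
i=1: 107 = 3^(3 + 1) + 2·3^2 + 2·3 + 2 (b=3); 3→4: 4^(4 + 1) + 2·4^2 + 2·4 + 2 = 1066; 1066−1 = 1065
i=2: 1065 = 4^(4 + 1) + 2·4^2 + 2·4 + 1 (b=4); 4→5: 5^(5 + 1) + 2·5^2 + 2·5 + 1 = 15686; 15686−1 = 15685
i=3: 15685 = 5^(5 + 1) + 2·5^2 + 2·5 (b=5); 5→6: 6^(6 + 1) + 2·6^2 + 2·6 = 280020; 280020−1 = 280019
i=4: 280019 = 6^(6 + 1) + 2·6^2 + 6 + 5 (b=6); 6→7: 7^(7 + 1) + 2·7^2 + 7 + 5 = 5764911; 5764911−1 = 5764910

6^(6 + 1) + 2·6^2 + 6 + 5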